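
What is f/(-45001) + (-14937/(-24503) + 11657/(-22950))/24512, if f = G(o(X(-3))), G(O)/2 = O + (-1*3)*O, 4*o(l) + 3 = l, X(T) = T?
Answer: -80132206979521/620301544476451200 ≈ -0.00012918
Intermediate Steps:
o(l) = -3/4 + l/4
G(O) = -4*O (G(O) = 2*(O + (-1*3)*O) = 2*(O - 3*O) = 2*(-2*O) = -4*O)
f = 6 (f = -4*(-3/4 + (1/4)*(-3)) = -4*(-3/4 - 3/4) = -4*(-3/2) = 6)
f/(-45001) + (-14937/(-24503) + 11657/(-22950))/24512 = 6/(-45001) + (-14937/(-24503) + 11657/(-22950))/24512 = 6*(-1/45001) + (-14937*(-1/24503) + 11657*(-1/22950))*(1/24512) = -6/45001 + (14937/24503 - 11657/22950)*(1/24512) = -6/45001 + (57172679/562343850)*(1/24512) = -6/45001 + 57172679/13784172451200 = -80132206979521/620301544476451200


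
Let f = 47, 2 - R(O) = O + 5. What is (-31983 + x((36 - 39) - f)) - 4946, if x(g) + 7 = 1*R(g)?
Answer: -36889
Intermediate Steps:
R(O) = -3 - O (R(O) = 2 - (O + 5) = 2 - (5 + O) = 2 + (-5 - O) = -3 - O)
x(g) = -10 - g (x(g) = -7 + 1*(-3 - g) = -7 + (-3 - g) = -10 - g)
(-31983 + x((36 - 39) - f)) - 4946 = (-31983 + (-10 - ((36 - 39) - 1*47))) - 4946 = (-31983 + (-10 - (-3 - 47))) - 4946 = (-31983 + (-10 - 1*(-50))) - 4946 = (-31983 + (-10 + 50)) - 4946 = (-31983 + 40) - 4946 = -31943 - 4946 = -36889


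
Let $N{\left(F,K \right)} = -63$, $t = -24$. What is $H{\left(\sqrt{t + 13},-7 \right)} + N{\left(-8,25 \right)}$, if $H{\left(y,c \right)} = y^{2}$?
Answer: $-74$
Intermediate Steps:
$H{\left(\sqrt{t + 13},-7 \right)} + N{\left(-8,25 \right)} = \left(\sqrt{-24 + 13}\right)^{2} - 63 = \left(\sqrt{-11}\right)^{2} - 63 = \left(i \sqrt{11}\right)^{2} - 63 = -11 - 63 = -74$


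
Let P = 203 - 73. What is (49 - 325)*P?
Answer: -35880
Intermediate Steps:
P = 130
(49 - 325)*P = (49 - 325)*130 = -276*130 = -35880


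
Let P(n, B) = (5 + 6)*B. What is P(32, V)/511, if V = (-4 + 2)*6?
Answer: -132/511 ≈ -0.25832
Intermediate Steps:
V = -12 (V = -2*6 = -12)
P(n, B) = 11*B
P(32, V)/511 = (11*(-12))/511 = -132*1/511 = -132/511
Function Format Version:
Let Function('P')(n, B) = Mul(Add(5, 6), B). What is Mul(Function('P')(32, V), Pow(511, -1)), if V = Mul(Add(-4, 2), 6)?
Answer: Rational(-132, 511) ≈ -0.25832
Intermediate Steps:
V = -12 (V = Mul(-2, 6) = -12)
Function('P')(n, B) = Mul(11, B)
Mul(Function('P')(32, V), Pow(511, -1)) = Mul(Mul(11, -12), Pow(511, -1)) = Mul(-132, Rational(1, 511)) = Rational(-132, 511)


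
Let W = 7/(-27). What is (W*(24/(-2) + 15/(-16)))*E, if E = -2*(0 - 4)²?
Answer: -322/3 ≈ -107.33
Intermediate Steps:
W = -7/27 (W = 7*(-1/27) = -7/27 ≈ -0.25926)
E = -32 (E = -2*(-4)² = -2*16 = -32)
(W*(24/(-2) + 15/(-16)))*E = -7*(24/(-2) + 15/(-16))/27*(-32) = -7*(24*(-½) + 15*(-1/16))/27*(-32) = -7*(-12 - 15/16)/27*(-32) = -7/27*(-207/16)*(-32) = (161/48)*(-32) = -322/3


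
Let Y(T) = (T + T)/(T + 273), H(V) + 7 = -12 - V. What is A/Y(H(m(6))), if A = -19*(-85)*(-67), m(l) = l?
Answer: 2683484/5 ≈ 5.3670e+5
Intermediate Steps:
H(V) = -19 - V (H(V) = -7 + (-12 - V) = -19 - V)
A = -108205 (A = 1615*(-67) = -108205)
Y(T) = 2*T/(273 + T) (Y(T) = (2*T)/(273 + T) = 2*T/(273 + T))
A/Y(H(m(6))) = -108205*(273 + (-19 - 1*6))/(2*(-19 - 1*6)) = -108205*(273 + (-19 - 6))/(2*(-19 - 6)) = -108205/(2*(-25)/(273 - 25)) = -108205/(2*(-25)/248) = -108205/(2*(-25)*(1/248)) = -108205/(-25/124) = -108205*(-124/25) = 2683484/5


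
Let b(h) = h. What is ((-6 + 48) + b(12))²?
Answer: 2916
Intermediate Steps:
((-6 + 48) + b(12))² = ((-6 + 48) + 12)² = (42 + 12)² = 54² = 2916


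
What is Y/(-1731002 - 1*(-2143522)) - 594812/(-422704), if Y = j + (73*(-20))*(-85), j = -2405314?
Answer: -11232913069/2724591470 ≈ -4.1228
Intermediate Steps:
Y = -2281214 (Y = -2405314 + (73*(-20))*(-85) = -2405314 - 1460*(-85) = -2405314 + 124100 = -2281214)
Y/(-1731002 - 1*(-2143522)) - 594812/(-422704) = -2281214/(-1731002 - 1*(-2143522)) - 594812/(-422704) = -2281214/(-1731002 + 2143522) - 594812*(-1/422704) = -2281214/412520 + 148703/105676 = -2281214*1/412520 + 148703/105676 = -1140607/206260 + 148703/105676 = -11232913069/2724591470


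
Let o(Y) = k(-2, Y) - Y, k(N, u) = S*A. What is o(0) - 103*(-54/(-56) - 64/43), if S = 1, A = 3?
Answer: 68605/1204 ≈ 56.981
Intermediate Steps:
k(N, u) = 3 (k(N, u) = 1*3 = 3)
o(Y) = 3 - Y
o(0) - 103*(-54/(-56) - 64/43) = (3 - 1*0) - 103*(-54/(-56) - 64/43) = (3 + 0) - 103*(-54*(-1/56) - 64*1/43) = 3 - 103*(27/28 - 64/43) = 3 - 103*(-631/1204) = 3 + 64993/1204 = 68605/1204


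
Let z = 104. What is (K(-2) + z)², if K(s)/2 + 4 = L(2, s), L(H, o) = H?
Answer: 10000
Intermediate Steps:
K(s) = -4 (K(s) = -8 + 2*2 = -8 + 4 = -4)
(K(-2) + z)² = (-4 + 104)² = 100² = 10000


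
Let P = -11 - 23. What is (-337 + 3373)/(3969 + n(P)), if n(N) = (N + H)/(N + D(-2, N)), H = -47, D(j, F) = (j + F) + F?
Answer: 105248/137619 ≈ 0.76478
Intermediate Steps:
D(j, F) = j + 2*F (D(j, F) = (F + j) + F = j + 2*F)
P = -34
n(N) = (-47 + N)/(-2 + 3*N) (n(N) = (N - 47)/(N + (-2 + 2*N)) = (-47 + N)/(-2 + 3*N))
(-337 + 3373)/(3969 + n(P)) = (-337 + 3373)/(3969 + (-47 - 34)/(-2 + 3*(-34))) = 3036/(3969 - 81/(-2 - 102)) = 3036/(3969 - 81/(-104)) = 3036/(3969 - 1/104*(-81)) = 3036/(3969 + 81/104) = 3036/(412857/104) = 3036*(104/412857) = 105248/137619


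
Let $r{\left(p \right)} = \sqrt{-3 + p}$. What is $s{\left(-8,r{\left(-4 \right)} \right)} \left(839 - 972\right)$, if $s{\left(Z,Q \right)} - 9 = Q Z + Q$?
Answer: $-1197 + 931 i \sqrt{7} \approx -1197.0 + 2463.2 i$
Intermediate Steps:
$s{\left(Z,Q \right)} = 9 + Q + Q Z$ ($s{\left(Z,Q \right)} = 9 + \left(Q Z + Q\right) = 9 + \left(Q + Q Z\right) = 9 + Q + Q Z$)
$s{\left(-8,r{\left(-4 \right)} \right)} \left(839 - 972\right) = \left(9 + \sqrt{-3 - 4} + \sqrt{-3 - 4} \left(-8\right)\right) \left(839 - 972\right) = \left(9 + \sqrt{-7} + \sqrt{-7} \left(-8\right)\right) \left(-133\right) = \left(9 + i \sqrt{7} + i \sqrt{7} \left(-8\right)\right) \left(-133\right) = \left(9 + i \sqrt{7} - 8 i \sqrt{7}\right) \left(-133\right) = \left(9 - 7 i \sqrt{7}\right) \left(-133\right) = -1197 + 931 i \sqrt{7}$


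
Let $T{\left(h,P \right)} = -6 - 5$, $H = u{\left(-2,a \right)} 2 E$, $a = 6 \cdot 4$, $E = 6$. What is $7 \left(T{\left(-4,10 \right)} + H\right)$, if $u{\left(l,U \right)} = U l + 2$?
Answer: $-3941$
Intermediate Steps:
$a = 24$
$u{\left(l,U \right)} = 2 + U l$
$H = -552$ ($H = \left(2 + 24 \left(-2\right)\right) 2 \cdot 6 = \left(2 - 48\right) 2 \cdot 6 = \left(-46\right) 2 \cdot 6 = \left(-92\right) 6 = -552$)
$T{\left(h,P \right)} = -11$
$7 \left(T{\left(-4,10 \right)} + H\right) = 7 \left(-11 - 552\right) = 7 \left(-563\right) = -3941$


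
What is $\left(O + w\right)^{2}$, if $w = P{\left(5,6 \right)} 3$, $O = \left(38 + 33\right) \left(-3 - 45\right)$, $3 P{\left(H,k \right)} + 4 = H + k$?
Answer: $11566801$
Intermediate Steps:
$P{\left(H,k \right)} = - \frac{4}{3} + \frac{H}{3} + \frac{k}{3}$ ($P{\left(H,k \right)} = - \frac{4}{3} + \frac{H + k}{3} = - \frac{4}{3} + \left(\frac{H}{3} + \frac{k}{3}\right) = - \frac{4}{3} + \frac{H}{3} + \frac{k}{3}$)
$O = -3408$ ($O = 71 \left(-48\right) = -3408$)
$w = 7$ ($w = \left(- \frac{4}{3} + \frac{1}{3} \cdot 5 + \frac{1}{3} \cdot 6\right) 3 = \left(- \frac{4}{3} + \frac{5}{3} + 2\right) 3 = \frac{7}{3} \cdot 3 = 7$)
$\left(O + w\right)^{2} = \left(-3408 + 7\right)^{2} = \left(-3401\right)^{2} = 11566801$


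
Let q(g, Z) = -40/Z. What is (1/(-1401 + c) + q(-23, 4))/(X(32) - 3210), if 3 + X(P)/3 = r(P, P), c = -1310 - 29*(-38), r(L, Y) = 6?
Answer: 16091/5150409 ≈ 0.0031242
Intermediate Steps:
c = -208 (c = -1310 - 1*(-1102) = -1310 + 1102 = -208)
X(P) = 9 (X(P) = -9 + 3*6 = -9 + 18 = 9)
(1/(-1401 + c) + q(-23, 4))/(X(32) - 3210) = (1/(-1401 - 208) - 40/4)/(9 - 3210) = (1/(-1609) - 40*¼)/(-3201) = (-1/1609 - 10)*(-1/3201) = -16091/1609*(-1/3201) = 16091/5150409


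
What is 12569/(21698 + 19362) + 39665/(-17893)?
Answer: -1403747783/734686580 ≈ -1.9107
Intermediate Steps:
12569/(21698 + 19362) + 39665/(-17893) = 12569/41060 + 39665*(-1/17893) = 12569*(1/41060) - 39665/17893 = 12569/41060 - 39665/17893 = -1403747783/734686580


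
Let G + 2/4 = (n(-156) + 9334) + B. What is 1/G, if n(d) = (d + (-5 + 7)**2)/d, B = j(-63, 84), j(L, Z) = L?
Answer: 78/723175 ≈ 0.00010786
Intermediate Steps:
B = -63
n(d) = (4 + d)/d (n(d) = (d + 2**2)/d = (d + 4)/d = (4 + d)/d)
G = 723175/78 (G = -1/2 + (((4 - 156)/(-156) + 9334) - 63) = -1/2 + ((-1/156*(-152) + 9334) - 63) = -1/2 + ((38/39 + 9334) - 63) = -1/2 + (364064/39 - 63) = -1/2 + 361607/39 = 723175/78 ≈ 9271.5)
1/G = 1/(723175/78) = 78/723175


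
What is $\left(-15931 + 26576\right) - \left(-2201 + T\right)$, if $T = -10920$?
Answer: $23766$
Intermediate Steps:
$\left(-15931 + 26576\right) - \left(-2201 + T\right) = \left(-15931 + 26576\right) + \left(2201 - -10920\right) = 10645 + \left(2201 + 10920\right) = 10645 + 13121 = 23766$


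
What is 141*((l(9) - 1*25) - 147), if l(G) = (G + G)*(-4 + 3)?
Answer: -26790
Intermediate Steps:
l(G) = -2*G (l(G) = (2*G)*(-1) = -2*G)
141*((l(9) - 1*25) - 147) = 141*((-2*9 - 1*25) - 147) = 141*((-18 - 25) - 147) = 141*(-43 - 147) = 141*(-190) = -26790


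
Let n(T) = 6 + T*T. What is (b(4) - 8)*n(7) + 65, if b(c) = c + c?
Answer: 65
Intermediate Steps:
b(c) = 2*c
n(T) = 6 + T**2
(b(4) - 8)*n(7) + 65 = (2*4 - 8)*(6 + 7**2) + 65 = (8 - 8)*(6 + 49) + 65 = 0*55 + 65 = 0 + 65 = 65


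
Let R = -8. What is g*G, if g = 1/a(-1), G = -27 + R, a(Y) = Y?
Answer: 35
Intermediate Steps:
G = -35 (G = -27 - 8 = -35)
g = -1 (g = 1/(-1) = -1)
g*G = -1*(-35) = 35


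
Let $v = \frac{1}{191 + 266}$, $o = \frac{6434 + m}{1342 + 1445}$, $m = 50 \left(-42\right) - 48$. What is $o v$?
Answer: $\frac{4286}{1273659} \approx 0.0033651$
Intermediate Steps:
$m = -2148$ ($m = -2100 - 48 = -2148$)
$o = \frac{4286}{2787}$ ($o = \frac{6434 - 2148}{1342 + 1445} = \frac{4286}{2787} \approx 1.5379$)
$v = \frac{1}{457} \approx 0.0021882$
$o v = \frac{4286}{2787} \cdot \frac{1}{457} = \frac{4286}{1273659}$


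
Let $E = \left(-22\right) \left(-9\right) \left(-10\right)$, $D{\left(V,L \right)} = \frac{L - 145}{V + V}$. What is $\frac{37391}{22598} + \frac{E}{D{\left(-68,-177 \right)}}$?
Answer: $- \frac{3036574769}{3638278} \approx -834.62$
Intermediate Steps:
$D{\left(V,L \right)} = \frac{-145 + L}{2 V}$
$E = -1980$ ($E = 198 \left(-10\right) = -1980$)
$\frac{37391}{22598} + \frac{E}{D{\left(-68,-177 \right)}} = \frac{37391}{22598} - \frac{1980}{\frac{1}{2} \frac{1}{-68} \left(-145 - 177\right)} = 37391 \cdot \frac{1}{22598} - \frac{1980}{\frac{1}{2} \left(- \frac{1}{68}\right) \left(-322\right)} = \frac{37391}{22598} - \frac{1980}{\frac{161}{68}} = \frac{37391}{22598} - \frac{134640}{161} = - \frac{3036574769}{3638278}$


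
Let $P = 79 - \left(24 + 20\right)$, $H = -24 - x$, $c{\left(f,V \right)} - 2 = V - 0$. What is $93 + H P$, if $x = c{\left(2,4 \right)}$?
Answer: $-957$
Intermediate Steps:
$c{\left(f,V \right)} = 2 + V$ ($c{\left(f,V \right)} = 2 + \left(V - 0\right) = 2 + \left(V + 0\right) = 2 + V$)
$x = 6$ ($x = 2 + 4 = 6$)
$H = -30$ ($H = -24 - 6 = -30$)
$P = 35$ ($P = 79 - 44 = 35$)
$93 + H P = 93 - 1050 = -957$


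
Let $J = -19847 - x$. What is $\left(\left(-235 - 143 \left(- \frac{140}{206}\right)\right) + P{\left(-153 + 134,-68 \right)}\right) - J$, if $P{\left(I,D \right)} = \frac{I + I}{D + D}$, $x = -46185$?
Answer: $- \frac{185434655}{7004} \approx -26476.0$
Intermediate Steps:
$P{\left(I,D \right)} = \frac{I}{D}$ ($P{\left(I,D \right)} = \frac{2 I}{2 D} = 2 I \frac{1}{2 D} = \frac{I}{D}$)
$J = 26338$ ($J = -19847 - -46185 = -19847 + 46185 = 26338$)
$\left(\left(-235 - 143 \left(- \frac{140}{206}\right)\right) + P{\left(-153 + 134,-68 \right)}\right) - J = \left(\left(-235 - 143 \left(- \frac{140}{206}\right)\right) + \frac{-153 + 134}{-68}\right) - 26338 = \left(\left(-235 - 143 \left(\left(-140\right) \frac{1}{206}\right)\right) - - \frac{19}{68}\right) - 26338 = \left(\left(-235 - - \frac{10010}{103}\right) + \frac{19}{68}\right) - 26338 = \left(\left(-235 + \frac{10010}{103}\right) + \frac{19}{68}\right) - 26338 = \left(- \frac{14195}{103} + \frac{19}{68}\right) - 26338 = - \frac{963303}{7004} - 26338 = - \frac{185434655}{7004}$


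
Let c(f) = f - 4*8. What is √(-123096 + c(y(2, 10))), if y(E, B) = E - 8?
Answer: I*√123134 ≈ 350.9*I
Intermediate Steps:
y(E, B) = -8 + E
c(f) = -32 + f (c(f) = f - 32 = -32 + f)
√(-123096 + c(y(2, 10))) = √(-123096 + (-32 + (-8 + 2))) = √(-123096 + (-32 - 6)) = √(-123096 - 38) = √(-123134) = I*√123134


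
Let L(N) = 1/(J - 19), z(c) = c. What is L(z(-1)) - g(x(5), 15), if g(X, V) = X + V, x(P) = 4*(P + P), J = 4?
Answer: -826/15 ≈ -55.067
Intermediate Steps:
x(P) = 8*P (x(P) = 4*(2*P) = 8*P)
L(N) = -1/15 (L(N) = 1/(4 - 19) = 1/(-15) = -1/15)
g(X, V) = V + X
L(z(-1)) - g(x(5), 15) = -1/15 - (15 + 8*5) = -1/15 - (15 + 40) = -1/15 - 1*55 = -1/15 - 55 = -826/15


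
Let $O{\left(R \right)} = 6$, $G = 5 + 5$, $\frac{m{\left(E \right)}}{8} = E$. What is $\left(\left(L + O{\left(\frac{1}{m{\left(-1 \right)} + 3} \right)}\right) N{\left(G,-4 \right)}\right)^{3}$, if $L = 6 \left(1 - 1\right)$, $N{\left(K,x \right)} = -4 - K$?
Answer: $-592704$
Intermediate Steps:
$m{\left(E \right)} = 8 E$
$G = 10$
$L = 0$ ($L = 6 \cdot 0 = 0$)
$\left(\left(L + O{\left(\frac{1}{m{\left(-1 \right)} + 3} \right)}\right) N{\left(G,-4 \right)}\right)^{3} = \left(\left(0 + 6\right) \left(-4 - 10\right)\right)^{3} = \left(6 \left(-4 - 10\right)\right)^{3} = \left(6 \left(-14\right)\right)^{3} = \left(-84\right)^{3} = -592704$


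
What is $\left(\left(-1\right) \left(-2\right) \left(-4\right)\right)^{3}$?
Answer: $-512$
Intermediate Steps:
$\left(\left(-1\right) \left(-2\right) \left(-4\right)\right)^{3} = \left(2 \left(-4\right)\right)^{3} = \left(-8\right)^{3} = -512$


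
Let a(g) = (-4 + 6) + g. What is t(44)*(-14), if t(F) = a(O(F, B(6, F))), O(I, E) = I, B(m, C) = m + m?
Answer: -644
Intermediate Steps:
B(m, C) = 2*m
a(g) = 2 + g
t(F) = 2 + F
t(44)*(-14) = (2 + 44)*(-14) = 46*(-14) = -644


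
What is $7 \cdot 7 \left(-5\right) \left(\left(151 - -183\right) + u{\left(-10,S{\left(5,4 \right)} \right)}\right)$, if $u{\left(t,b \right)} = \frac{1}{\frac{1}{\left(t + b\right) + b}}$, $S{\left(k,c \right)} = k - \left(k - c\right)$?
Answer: $-81340$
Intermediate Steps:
$S{\left(k,c \right)} = c$ ($S{\left(k,c \right)} = k + \left(c - k\right) = c$)
$u{\left(t,b \right)} = t + 2 b$ ($u{\left(t,b \right)} = \frac{1}{\frac{1}{\left(b + t\right) + b}} = \frac{1}{\frac{1}{t + 2 b}} = t + 2 b$)
$7 \cdot 7 \left(-5\right) \left(\left(151 - -183\right) + u{\left(-10,S{\left(5,4 \right)} \right)}\right) = 7 \cdot 7 \left(-5\right) \left(\left(151 - -183\right) + \left(-10 + 2 \cdot 4\right)\right) = 49 \left(-5\right) \left(\left(151 + 183\right) + \left(-10 + 8\right)\right) = - 245 \left(334 - 2\right) = \left(-245\right) 332 = -81340$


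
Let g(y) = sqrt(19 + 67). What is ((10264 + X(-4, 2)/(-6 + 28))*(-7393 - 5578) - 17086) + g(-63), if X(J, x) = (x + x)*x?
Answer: -1464717614/11 + sqrt(86) ≈ -1.3316e+8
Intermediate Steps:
g(y) = sqrt(86)
X(J, x) = 2*x**2 (X(J, x) = (2*x)*x = 2*x**2)
((10264 + X(-4, 2)/(-6 + 28))*(-7393 - 5578) - 17086) + g(-63) = ((10264 + (2*2**2)/(-6 + 28))*(-7393 - 5578) - 17086) + sqrt(86) = ((10264 + (2*4)/22)*(-12971) - 17086) + sqrt(86) = ((10264 + (1/22)*8)*(-12971) - 17086) + sqrt(86) = ((10264 + 4/11)*(-12971) - 17086) + sqrt(86) = ((112908/11)*(-12971) - 17086) + sqrt(86) = (-1464529668/11 - 17086) + sqrt(86) = -1464717614/11 + sqrt(86)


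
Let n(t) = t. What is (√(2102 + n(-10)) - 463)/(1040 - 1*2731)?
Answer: 463/1691 - 2*√523/1691 ≈ 0.24675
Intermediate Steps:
(√(2102 + n(-10)) - 463)/(1040 - 1*2731) = (√(2102 - 10) - 463)/(1040 - 1*2731) = (√2092 - 463)/(1040 - 2731) = (2*√523 - 463)/(-1691) = (-463 + 2*√523)*(-1/1691) = 463/1691 - 2*√523/1691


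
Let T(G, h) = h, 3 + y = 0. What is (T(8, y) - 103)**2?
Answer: 11236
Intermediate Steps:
y = -3 (y = -3 + 0 = -3)
(T(8, y) - 103)**2 = (-3 - 103)**2 = (-106)**2 = 11236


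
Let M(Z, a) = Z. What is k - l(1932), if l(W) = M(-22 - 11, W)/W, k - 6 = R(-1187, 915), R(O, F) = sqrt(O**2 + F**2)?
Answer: 3875/644 + sqrt(2246194) ≈ 1504.7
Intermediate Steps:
R(O, F) = sqrt(F**2 + O**2)
k = 6 + sqrt(2246194) (k = 6 + sqrt(915**2 + (-1187)**2) = 6 + sqrt(837225 + 1408969) = 6 + sqrt(2246194) ≈ 1504.7)
l(W) = -33/W (l(W) = (-22 - 11)/W = -33/W)
k - l(1932) = (6 + sqrt(2246194)) - (-33)/1932 = (6 + sqrt(2246194)) - 1*(-11/644) = (6 + sqrt(2246194)) + 11/644 = 3875/644 + sqrt(2246194)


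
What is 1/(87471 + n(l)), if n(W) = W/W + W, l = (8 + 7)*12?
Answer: 1/87652 ≈ 1.1409e-5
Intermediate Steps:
l = 180 (l = 15*12 = 180)
n(W) = 1 + W
1/(87471 + n(l)) = 1/(87471 + (1 + 180)) = 1/(87471 + 181) = 1/87652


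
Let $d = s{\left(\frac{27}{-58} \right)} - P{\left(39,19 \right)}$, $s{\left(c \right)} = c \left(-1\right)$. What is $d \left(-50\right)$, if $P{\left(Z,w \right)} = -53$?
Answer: $- \frac{77525}{29} \approx -2673.3$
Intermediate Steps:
$s{\left(c \right)} = - c$
$d = \frac{3101}{58}$ ($d = - \frac{27}{-58} - -53 = - \frac{27 \left(-1\right)}{58} + 53 = \left(-1\right) \left(- \frac{27}{58}\right) + 53 = \frac{27}{58} + 53 = \frac{3101}{58} \approx 53.466$)
$d \left(-50\right) = \frac{3101}{58} \left(-50\right) = - \frac{77525}{29}$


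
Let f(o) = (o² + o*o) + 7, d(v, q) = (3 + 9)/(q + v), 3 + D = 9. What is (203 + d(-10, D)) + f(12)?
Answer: 495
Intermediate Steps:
D = 6 (D = -3 + 9 = 6)
d(v, q) = 12/(q + v)
f(o) = 7 + 2*o² (f(o) = (o² + o²) + 7 = 2*o² + 7 = 7 + 2*o²)
(203 + d(-10, D)) + f(12) = (203 + 12/(6 - 10)) + (7 + 2*12²) = (203 + 12/(-4)) + (7 + 2*144) = (203 + 12*(-¼)) + (7 + 288) = (203 - 3) + 295 = 200 + 295 = 495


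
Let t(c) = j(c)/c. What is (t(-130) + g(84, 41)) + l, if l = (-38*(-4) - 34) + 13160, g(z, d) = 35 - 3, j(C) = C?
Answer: 13311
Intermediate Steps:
g(z, d) = 32
t(c) = 1 (t(c) = c/c = 1)
l = 13278 (l = (152 - 34) + 13160 = 118 + 13160 = 13278)
(t(-130) + g(84, 41)) + l = (1 + 32) + 13278 = 33 + 13278 = 13311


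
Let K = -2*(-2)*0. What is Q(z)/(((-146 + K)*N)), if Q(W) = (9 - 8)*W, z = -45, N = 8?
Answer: 45/1168 ≈ 0.038527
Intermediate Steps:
Q(W) = W (Q(W) = 1*W = W)
K = 0 (K = 4*0 = 0)
Q(z)/(((-146 + K)*N)) = -45*1/(8*(-146 + 0)) = -45/((-146*8)) = -45/(-1168) = -45*(-1/1168) = 45/1168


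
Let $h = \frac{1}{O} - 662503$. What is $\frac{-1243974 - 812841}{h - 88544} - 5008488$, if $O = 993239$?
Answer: $- \frac{3736175599576543431}{745969171232} \approx -5.0085 \cdot 10^{6}$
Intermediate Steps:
$h = - \frac{658023817216}{993239}$ ($h = \frac{1}{993239} - 662503 = - \frac{658023817216}{993239} \approx -6.625 \cdot 10^{5}$)
$\frac{-1243974 - 812841}{h - 88544} - 5008488 = \frac{-1243974 - 812841}{- \frac{658023817216}{993239} - 88544} - 5008488 = - \frac{2056815}{- \frac{745969171232}{993239}} - 5008488 = \left(-2056815\right) \left(- \frac{993239}{745969171232}\right) - 5008488 = \frac{2042908873785}{745969171232} - 5008488 = - \frac{3736175599576543431}{745969171232}$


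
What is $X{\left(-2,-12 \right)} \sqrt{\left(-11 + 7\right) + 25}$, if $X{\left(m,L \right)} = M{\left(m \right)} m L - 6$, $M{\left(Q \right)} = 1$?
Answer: $18 \sqrt{21} \approx 82.486$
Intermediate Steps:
$X{\left(m,L \right)} = -6 + L m$ ($X{\left(m,L \right)} = 1 m L - 6 = m L - 6 = L m - 6 = -6 + L m$)
$X{\left(-2,-12 \right)} \sqrt{\left(-11 + 7\right) + 25} = \left(-6 - -24\right) \sqrt{\left(-11 + 7\right) + 25} = \left(-6 + 24\right) \sqrt{-4 + 25} = 18 \sqrt{21}$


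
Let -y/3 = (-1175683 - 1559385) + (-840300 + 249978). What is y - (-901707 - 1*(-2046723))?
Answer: 8831154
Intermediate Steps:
y = 9976170 (y = -3*((-1175683 - 1559385) + (-840300 + 249978)) = -3*(-2735068 - 590322) = -3*(-3325390) = 9976170)
y - (-901707 - 1*(-2046723)) = 9976170 - (-901707 - 1*(-2046723)) = 9976170 - (-901707 + 2046723) = 9976170 - 1*1145016 = 9976170 - 1145016 = 8831154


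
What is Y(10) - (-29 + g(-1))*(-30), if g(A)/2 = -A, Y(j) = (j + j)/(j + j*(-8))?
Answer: -5672/7 ≈ -810.29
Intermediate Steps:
Y(j) = -2/7 (Y(j) = (2*j)/(j - 8*j) = (2*j)/((-7*j)) = (2*j)*(-1/(7*j)) = -2/7)
g(A) = -2*A (g(A) = 2*(-A) = -2*A)
Y(10) - (-29 + g(-1))*(-30) = -2/7 - (-29 - 2*(-1))*(-30) = -2/7 - (-29 + 2)*(-30) = -2/7 - (-27)*(-30) = -2/7 - 1*810 = -2/7 - 810 = -5672/7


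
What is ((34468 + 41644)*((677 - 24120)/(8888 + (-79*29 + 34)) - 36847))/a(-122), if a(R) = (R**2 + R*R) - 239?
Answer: -18598416260800/195806799 ≈ -94984.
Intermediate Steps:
a(R) = -239 + 2*R**2 (a(R) = (R**2 + R**2) - 239 = 2*R**2 - 239 = -239 + 2*R**2)
((34468 + 41644)*((677 - 24120)/(8888 + (-79*29 + 34)) - 36847))/a(-122) = ((34468 + 41644)*((677 - 24120)/(8888 + (-79*29 + 34)) - 36847))/(-239 + 2*(-122)**2) = (76112*(-23443/(8888 + (-2291 + 34)) - 36847))/(-239 + 2*14884) = (76112*(-23443/(8888 - 2257) - 36847))/(-239 + 29768) = (76112*(-23443/6631 - 36847))/29529 = (76112*(-23443*1/6631 - 36847))*(1/29529) = (76112*(-23443/6631 - 36847))*(1/29529) = (76112*(-244355900/6631))*(1/29529) = -18598416260800/6631*1/29529 = -18598416260800/195806799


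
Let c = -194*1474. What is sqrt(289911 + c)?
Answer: sqrt(3955) ≈ 62.889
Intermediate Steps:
c = -285956
sqrt(289911 + c) = sqrt(289911 - 285956) = sqrt(3955)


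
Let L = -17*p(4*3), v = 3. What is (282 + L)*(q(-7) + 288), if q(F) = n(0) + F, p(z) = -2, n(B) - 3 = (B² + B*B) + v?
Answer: 90692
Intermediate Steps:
n(B) = 6 + 2*B² (n(B) = 3 + ((B² + B*B) + 3) = 3 + ((B² + B²) + 3) = 3 + (2*B² + 3) = 3 + (3 + 2*B²) = 6 + 2*B²)
q(F) = 6 + F (q(F) = (6 + 2*0²) + F = (6 + 2*0) + F = (6 + 0) + F = 6 + F)
L = 34 (L = -17*(-2) = 34)
(282 + L)*(q(-7) + 288) = (282 + 34)*((6 - 7) + 288) = 316*(-1 + 288) = 316*287 = 90692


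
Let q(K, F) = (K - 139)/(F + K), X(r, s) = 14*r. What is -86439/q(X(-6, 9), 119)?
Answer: 3025365/223 ≈ 13567.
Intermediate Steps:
q(K, F) = (-139 + K)/(F + K)
-86439/q(X(-6, 9), 119) = -86439*(119 + 14*(-6))/(-139 + 14*(-6)) = -86439*(119 - 84)/(-139 - 84) = -86439/(-223/35) = -86439*(-35/223) = 3025365/223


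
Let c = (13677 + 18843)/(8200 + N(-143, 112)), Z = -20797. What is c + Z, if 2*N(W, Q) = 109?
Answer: -114424211/5503 ≈ -20793.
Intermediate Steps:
N(W, Q) = 109/2 (N(W, Q) = (½)*109 = 109/2)
c = 21680/5503 (c = (13677 + 18843)/(8200 + 109/2) = 32520/(16509/2) = 32520*(2/16509) = 21680/5503 ≈ 3.9397)
c + Z = 21680/5503 - 20797 = -114424211/5503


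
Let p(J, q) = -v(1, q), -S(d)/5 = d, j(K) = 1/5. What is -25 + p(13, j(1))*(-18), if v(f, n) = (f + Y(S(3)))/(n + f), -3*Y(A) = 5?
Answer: -35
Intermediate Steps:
j(K) = ⅕
S(d) = -5*d
Y(A) = -5/3 (Y(A) = -⅓*5 = -5/3)
v(f, n) = (-5/3 + f)/(f + n) (v(f, n) = (f - 5/3)/(n + f) = (-5/3 + f)/(f + n))
p(J, q) = 2/(3*(1 + q)) (p(J, q) = -(-5/3 + 1)/(1 + q) = -(-2)/((1 + q)*3) = -(-2)/(3*(1 + q)) = 2/(3*(1 + q)))
-25 + p(13, j(1))*(-18) = -25 + (2/(3*(1 + ⅕)))*(-18) = -25 + (2/(3*(6/5)))*(-18) = -25 + ((⅔)*(⅚))*(-18) = -25 + (5/9)*(-18) = -25 - 10 = -35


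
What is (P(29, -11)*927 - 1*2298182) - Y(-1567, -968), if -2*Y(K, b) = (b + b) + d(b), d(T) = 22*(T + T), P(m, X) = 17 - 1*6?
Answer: -2310249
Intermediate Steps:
P(m, X) = 11 (P(m, X) = 17 - 6 = 11)
d(T) = 44*T (d(T) = 22*(2*T) = 44*T)
Y(K, b) = -23*b (Y(K, b) = -((b + b) + 44*b)/2 = -(2*b + 44*b)/2 = -23*b)
(P(29, -11)*927 - 1*2298182) - Y(-1567, -968) = (11*927 - 1*2298182) - (-23)*(-968) = (10197 - 2298182) - 1*22264 = -2287985 - 22264 = -2310249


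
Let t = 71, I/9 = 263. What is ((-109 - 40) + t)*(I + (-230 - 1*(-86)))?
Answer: -173394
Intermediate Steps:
I = 2367 (I = 9*263 = 2367)
((-109 - 40) + t)*(I + (-230 - 1*(-86))) = ((-109 - 40) + 71)*(2367 + (-230 - 1*(-86))) = (-149 + 71)*(2367 + (-230 + 86)) = -78*(2367 - 144) = -78*2223 = -173394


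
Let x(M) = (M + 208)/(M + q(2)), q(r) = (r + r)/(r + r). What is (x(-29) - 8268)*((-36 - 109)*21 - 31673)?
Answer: 4021785197/14 ≈ 2.8727e+8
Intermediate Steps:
q(r) = 1 (q(r) = (2*r)/((2*r)) = (2*r)*(1/(2*r)) = 1)
x(M) = (208 + M)/(1 + M) (x(M) = (M + 208)/(M + 1) = (208 + M)/(1 + M))
(x(-29) - 8268)*((-36 - 109)*21 - 31673) = ((208 - 29)/(1 - 29) - 8268)*((-36 - 109)*21 - 31673) = (179/(-28) - 8268)*(-145*21 - 31673) = (-1/28*179 - 8268)*(-3045 - 31673) = (-179/28 - 8268)*(-34718) = -231683/28*(-34718) = 4021785197/14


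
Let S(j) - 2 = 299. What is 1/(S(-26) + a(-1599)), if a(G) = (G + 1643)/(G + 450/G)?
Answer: 852417/256554065 ≈ 0.0033226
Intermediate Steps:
S(j) = 301 (S(j) = 2 + 299 = 301)
a(G) = (1643 + G)/(G + 450/G)
1/(S(-26) + a(-1599)) = 1/(301 - 1599*(1643 - 1599)/(450 + (-1599)²)) = 1/(301 - 1599*44/(450 + 2556801)) = 1/(301 - 1599*44/2557251) = 1/(301 - 1599*1/2557251*44) = 1/(301 - 23452/852417) = 1/(256554065/852417) = 852417/256554065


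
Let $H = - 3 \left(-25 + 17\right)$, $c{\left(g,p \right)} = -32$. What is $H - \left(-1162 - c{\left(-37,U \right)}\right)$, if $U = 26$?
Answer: $1154$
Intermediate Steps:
$H = 24$ ($H = \left(-3\right) \left(-8\right) = 24$)
$H - \left(-1162 - c{\left(-37,U \right)}\right) = 24 + \left(\left(-32 + 1484\right) - 322\right) = 24 + \left(1452 - 322\right) = 24 + 1130 = 1154$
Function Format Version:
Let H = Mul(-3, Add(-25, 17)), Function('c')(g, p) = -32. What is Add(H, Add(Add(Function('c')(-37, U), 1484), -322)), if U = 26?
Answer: 1154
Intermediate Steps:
H = 24 (H = Mul(-3, -8) = 24)
Add(H, Add(Add(Function('c')(-37, U), 1484), -322)) = Add(24, Add(Add(-32, 1484), -322)) = Add(24, Add(1452, -322)) = Add(24, 1130) = 1154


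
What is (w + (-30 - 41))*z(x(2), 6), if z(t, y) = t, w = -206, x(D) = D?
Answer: -554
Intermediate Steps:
(w + (-30 - 41))*z(x(2), 6) = (-206 + (-30 - 41))*2 = (-206 - 71)*2 = -277*2 = -554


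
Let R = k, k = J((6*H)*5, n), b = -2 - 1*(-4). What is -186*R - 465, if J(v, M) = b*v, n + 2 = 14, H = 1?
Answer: -11625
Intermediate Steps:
n = 12 (n = -2 + 14 = 12)
b = 2 (b = -2 + 4 = 2)
J(v, M) = 2*v
k = 60 (k = 2*((6*1)*5) = 2*(6*5) = 2*30 = 60)
R = 60
-186*R - 465 = -186*60 - 465 = -11160 - 465 = -11625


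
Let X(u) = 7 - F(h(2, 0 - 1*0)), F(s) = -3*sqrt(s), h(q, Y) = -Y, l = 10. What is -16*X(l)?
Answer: -112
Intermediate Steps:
X(u) = 7 (X(u) = 7 - (-3)*sqrt(-(0 - 1*0)) = 7 - (-3)*sqrt(-(0 + 0)) = 7 - (-3)*sqrt(-1*0) = 7 - (-3)*sqrt(0) = 7 - (-3)*0 = 7 - 1*0 = 7 + 0 = 7)
-16*X(l) = -16*7 = -112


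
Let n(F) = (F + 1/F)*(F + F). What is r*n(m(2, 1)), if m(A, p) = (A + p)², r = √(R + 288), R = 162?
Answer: 2460*√2 ≈ 3479.0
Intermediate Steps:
r = 15*√2 (r = √(162 + 288) = √450 = 15*√2 ≈ 21.213)
n(F) = 2*F*(F + 1/F) (n(F) = (F + 1/F)*(2*F) = 2*F*(F + 1/F))
r*n(m(2, 1)) = (15*√2)*(2 + 2*((2 + 1)²)²) = (15*√2)*(2 + 2*(3²)²) = (15*√2)*(2 + 2*9²) = (15*√2)*(2 + 2*81) = (15*√2)*(2 + 162) = (15*√2)*164 = 2460*√2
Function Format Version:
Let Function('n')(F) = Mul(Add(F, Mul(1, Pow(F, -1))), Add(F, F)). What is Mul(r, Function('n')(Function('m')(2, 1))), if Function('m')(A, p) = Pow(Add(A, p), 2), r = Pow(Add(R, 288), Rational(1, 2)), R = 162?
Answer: Mul(2460, Pow(2, Rational(1, 2))) ≈ 3479.0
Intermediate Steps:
r = Mul(15, Pow(2, Rational(1, 2))) (r = Pow(Add(162, 288), Rational(1, 2)) = Pow(450, Rational(1, 2)) = Mul(15, Pow(2, Rational(1, 2))) ≈ 21.213)
Function('n')(F) = Mul(2, F, Add(F, Pow(F, -1))) (Function('n')(F) = Mul(Add(F, Pow(F, -1)), Mul(2, F)) = Mul(2, F, Add(F, Pow(F, -1))))
Mul(r, Function('n')(Function('m')(2, 1))) = Mul(Mul(15, Pow(2, Rational(1, 2))), Add(2, Mul(2, Pow(Pow(Add(2, 1), 2), 2)))) = Mul(Mul(15, Pow(2, Rational(1, 2))), Add(2, Mul(2, Pow(Pow(3, 2), 2)))) = Mul(Mul(15, Pow(2, Rational(1, 2))), Add(2, Mul(2, Pow(9, 2)))) = Mul(Mul(15, Pow(2, Rational(1, 2))), Add(2, Mul(2, 81))) = Mul(Mul(15, Pow(2, Rational(1, 2))), Add(2, 162)) = Mul(Mul(15, Pow(2, Rational(1, 2))), 164) = Mul(2460, Pow(2, Rational(1, 2)))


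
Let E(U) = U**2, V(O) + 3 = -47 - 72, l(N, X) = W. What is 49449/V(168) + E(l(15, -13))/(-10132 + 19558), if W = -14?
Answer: -233041181/574986 ≈ -405.30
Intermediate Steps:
l(N, X) = -14
V(O) = -122 (V(O) = -3 + (-47 - 72) = -3 - 119 = -122)
49449/V(168) + E(l(15, -13))/(-10132 + 19558) = 49449/(-122) + (-14)**2/(-10132 + 19558) = 49449*(-1/122) + 196/9426 = -49449/122 + 196*(1/9426) = -49449/122 + 98/4713 = -233041181/574986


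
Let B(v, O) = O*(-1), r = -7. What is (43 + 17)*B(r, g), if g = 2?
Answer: -120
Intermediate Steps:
B(v, O) = -O
(43 + 17)*B(r, g) = (43 + 17)*(-1*2) = 60*(-2) = -120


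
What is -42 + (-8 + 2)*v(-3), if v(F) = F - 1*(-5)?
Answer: -54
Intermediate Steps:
v(F) = 5 + F (v(F) = F + 5 = 5 + F)
-42 + (-8 + 2)*v(-3) = -42 + (-8 + 2)*(5 - 3) = -42 - 6*2 = -42 - 12 = -54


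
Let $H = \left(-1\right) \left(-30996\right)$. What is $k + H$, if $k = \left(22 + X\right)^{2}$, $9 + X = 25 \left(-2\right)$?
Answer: $32365$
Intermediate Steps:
$H = 30996$
$X = -59$ ($X = -9 + 25 \left(-2\right) = -9 - 50 = -59$)
$k = 1369$ ($k = \left(22 - 59\right)^{2} = \left(-37\right)^{2} = 1369$)
$k + H = 1369 + 30996 = 32365$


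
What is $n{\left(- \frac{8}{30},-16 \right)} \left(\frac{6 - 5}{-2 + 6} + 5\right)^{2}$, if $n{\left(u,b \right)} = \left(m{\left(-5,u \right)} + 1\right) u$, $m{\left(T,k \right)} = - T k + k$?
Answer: $\frac{441}{100} \approx 4.41$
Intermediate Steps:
$m{\left(T,k \right)} = k - T k$ ($m{\left(T,k \right)} = - T k + k = k - T k$)
$n{\left(u,b \right)} = u \left(1 + 6 u\right)$ ($n{\left(u,b \right)} = \left(u \left(1 - -5\right) + 1\right) u = \left(u \left(1 + 5\right) + 1\right) u = \left(u 6 + 1\right) u = \left(6 u + 1\right) u = \left(1 + 6 u\right) u = u \left(1 + 6 u\right)$)
$n{\left(- \frac{8}{30},-16 \right)} \left(\frac{6 - 5}{-2 + 6} + 5\right)^{2} = - \frac{8}{30} \left(1 + 6 \left(- \frac{8}{30}\right)\right) \left(\frac{6 - 5}{-2 + 6} + 5\right)^{2} = \left(-8\right) \frac{1}{30} \left(1 + 6 \left(\left(-8\right) \frac{1}{30}\right)\right) \left(1 \cdot \frac{1}{4} + 5\right)^{2} = - \frac{4 \left(1 + 6 \left(- \frac{4}{15}\right)\right)}{15} \left(1 \cdot \frac{1}{4} + 5\right)^{2} = - \frac{4 \left(1 - \frac{8}{5}\right)}{15} \left(\frac{1}{4} + 5\right)^{2} = \left(- \frac{4}{15}\right) \left(- \frac{3}{5}\right) \left(\frac{21}{4}\right)^{2} = \frac{4}{25} \cdot \frac{441}{16} = \frac{441}{100}$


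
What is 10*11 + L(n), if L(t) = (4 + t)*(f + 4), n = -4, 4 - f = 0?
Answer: 110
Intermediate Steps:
f = 4 (f = 4 - 1*0 = 4 + 0 = 4)
L(t) = 32 + 8*t (L(t) = (4 + t)*(4 + 4) = (4 + t)*8 = 32 + 8*t)
10*11 + L(n) = 10*11 + (32 + 8*(-4)) = 110 + (32 - 32) = 110 + 0 = 110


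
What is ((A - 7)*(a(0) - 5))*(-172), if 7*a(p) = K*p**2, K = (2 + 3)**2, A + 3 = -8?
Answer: -15480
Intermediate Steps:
A = -11 (A = -3 - 8 = -11)
K = 25 (K = 5**2 = 25)
a(p) = 25*p**2/7 (a(p) = (25*p**2)/7 = 25*p**2/7)
((A - 7)*(a(0) - 5))*(-172) = ((-11 - 7)*((25/7)*0**2 - 5))*(-172) = -18*((25/7)*0 - 5)*(-172) = -18*(0 - 5)*(-172) = -18*(-5)*(-172) = 90*(-172) = -15480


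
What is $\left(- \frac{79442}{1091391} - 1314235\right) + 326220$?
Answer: $- \frac{1078310758307}{1091391} \approx -9.8802 \cdot 10^{5}$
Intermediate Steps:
$\left(- \frac{79442}{1091391} - 1314235\right) + 326220 = - \frac{1434344330327}{1091391} + 326220 = - \frac{1078310758307}{1091391}$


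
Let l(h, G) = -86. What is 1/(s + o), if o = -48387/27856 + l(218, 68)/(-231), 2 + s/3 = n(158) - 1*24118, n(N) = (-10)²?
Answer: -6434736/463695857941 ≈ -1.3877e-5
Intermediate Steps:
n(N) = 100
s = -72060 (s = -6 + 3*(100 - 1*24118) = -6 + 3*(100 - 24118) = -6 + 3*(-24018) = -6 - 72054 = -72060)
o = -8781781/6434736 (o = -48387/27856 - 86/(-231) = -48387*1/27856 - 86*(-1/231) = -48387/27856 + 86/231 = -8781781/6434736 ≈ -1.3647)
1/(s + o) = 1/(-72060 - 8781781/6434736) = 1/(-463695857941/6434736) = -6434736/463695857941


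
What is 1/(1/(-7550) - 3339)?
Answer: -7550/25209451 ≈ -0.00029949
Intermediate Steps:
1/(1/(-7550) - 3339) = 1/(-1/7550 - 3339) = 1/(-25209451/7550) = -7550/25209451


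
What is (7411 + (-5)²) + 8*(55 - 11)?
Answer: 7788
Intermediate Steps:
(7411 + (-5)²) + 8*(55 - 11) = (7411 + 25) + 8*44 = 7436 + 352 = 7788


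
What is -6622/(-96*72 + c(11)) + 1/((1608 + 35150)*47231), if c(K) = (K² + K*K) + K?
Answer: 11496567429615/11560803755582 ≈ 0.99444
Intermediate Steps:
c(K) = K + 2*K² (c(K) = (K² + K²) + K = 2*K² + K = K + 2*K²)
-6622/(-96*72 + c(11)) + 1/((1608 + 35150)*47231) = -6622/(-96*72 + 11*(1 + 2*11)) + 1/((1608 + 35150)*47231) = -6622/(-6912 + 11*(1 + 22)) + (1/47231)/36758 = -6622/(-6912 + 11*23) + (1/36758)*(1/47231) = -6622/(-6912 + 253) + 1/1736117098 = -6622/(-6659) + 1/1736117098 = -6622*(-1/6659) + 1/1736117098 = 6622/6659 + 1/1736117098 = 11496567429615/11560803755582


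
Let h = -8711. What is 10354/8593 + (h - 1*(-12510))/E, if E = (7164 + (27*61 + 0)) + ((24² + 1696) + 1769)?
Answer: 165714415/110437236 ≈ 1.5005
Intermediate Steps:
E = 12852 (E = (7164 + (1647 + 0)) + ((576 + 1696) + 1769) = (7164 + 1647) + (2272 + 1769) = 8811 + 4041 = 12852)
10354/8593 + (h - 1*(-12510))/E = 10354/8593 + (-8711 - 1*(-12510))/12852 = 10354*(1/8593) + (-8711 + 12510)*(1/12852) = 10354/8593 + 3799*(1/12852) = 10354/8593 + 3799/12852 = 165714415/110437236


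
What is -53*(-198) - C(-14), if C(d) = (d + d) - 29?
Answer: 10551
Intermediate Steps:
C(d) = -29 + 2*d (C(d) = 2*d - 29 = -29 + 2*d)
-53*(-198) - C(-14) = -53*(-198) - (-29 + 2*(-14)) = 10494 - (-29 - 28) = 10494 - 1*(-57) = 10494 + 57 = 10551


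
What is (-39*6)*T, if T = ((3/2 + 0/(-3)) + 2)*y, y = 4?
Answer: -3276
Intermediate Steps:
T = 14 (T = ((3/2 + 0/(-3)) + 2)*4 = ((3*(½) + 0*(-⅓)) + 2)*4 = ((3/2 + 0) + 2)*4 = (3/2 + 2)*4 = (7/2)*4 = 14)
(-39*6)*T = -39*6*14 = -234*14 = -3276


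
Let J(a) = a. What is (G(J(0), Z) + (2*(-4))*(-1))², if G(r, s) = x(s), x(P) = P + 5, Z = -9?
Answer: 16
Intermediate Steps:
x(P) = 5 + P
G(r, s) = 5 + s
(G(J(0), Z) + (2*(-4))*(-1))² = ((5 - 9) + (2*(-4))*(-1))² = (-4 - 8*(-1))² = (-4 + 8)² = 4² = 16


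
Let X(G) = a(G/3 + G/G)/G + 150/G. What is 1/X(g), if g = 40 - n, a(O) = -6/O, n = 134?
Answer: -4277/6834 ≈ -0.62584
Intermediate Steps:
g = -94 (g = 40 - 1*134 = 40 - 134 = -94)
X(G) = 150/G - 6/(G*(1 + G/3)) (X(G) = (-6/(G/3 + G/G))/G + 150/G = (-6/(G*(⅓) + 1))/G + 150/G = (-6/(G/3 + 1))/G + 150/G = (-6/(1 + G/3))/G + 150/G = -6/(G*(1 + G/3)) + 150/G = 150/G - 6/(G*(1 + G/3)))
1/X(g) = 1/(6*(72 + 25*(-94))/(-94*(3 - 94))) = 1/(6*(-1/94)*(72 - 2350)/(-91)) = 1/(6*(-1/94)*(-1/91)*(-2278)) = 1/(-6834/4277) = -4277/6834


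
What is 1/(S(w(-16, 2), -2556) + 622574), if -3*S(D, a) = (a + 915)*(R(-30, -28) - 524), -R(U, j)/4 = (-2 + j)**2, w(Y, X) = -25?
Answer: -1/1633254 ≈ -6.1227e-7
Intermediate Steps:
R(U, j) = -4*(-2 + j)**2
S(D, a) = 1257820 + 4124*a/3 (S(D, a) = -(a + 915)*(-4*(-2 - 28)**2 - 524)/3 = -(915 + a)*(-4*(-30)**2 - 524)/3 = -(915 + a)*(-4*900 - 524)/3 = -(915 + a)*(-3600 - 524)/3 = -(915 + a)*(-4124)/3 = -(-3773460 - 4124*a)/3 = 1257820 + 4124*a/3)
1/(S(w(-16, 2), -2556) + 622574) = 1/((1257820 + (4124/3)*(-2556)) + 622574) = 1/((1257820 - 3513648) + 622574) = 1/(-2255828 + 622574) = 1/(-1633254) = -1/1633254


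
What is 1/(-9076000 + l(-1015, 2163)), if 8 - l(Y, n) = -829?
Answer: -1/9075163 ≈ -1.1019e-7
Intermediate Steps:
l(Y, n) = 837 (l(Y, n) = 8 - 1*(-829) = 8 + 829 = 837)
1/(-9076000 + l(-1015, 2163)) = 1/(-9076000 + 837) = 1/(-9075163) = -1/9075163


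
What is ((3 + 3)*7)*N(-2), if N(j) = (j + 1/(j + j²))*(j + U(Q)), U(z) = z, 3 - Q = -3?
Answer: -252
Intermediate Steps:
Q = 6 (Q = 3 - 1*(-3) = 3 + 3 = 6)
N(j) = (6 + j)*(j + 1/(j + j²)) (N(j) = (j + 1/(j + j²))*(j + 6) = (j + 1/(j + j²))*(6 + j) = (6 + j)*(j + 1/(j + j²)))
((3 + 3)*7)*N(-2) = ((3 + 3)*7)*((6 - 2 + (-2)⁴ + 6*(-2)² + 7*(-2)³)/((-2)*(1 - 2))) = (6*7)*(-½*(6 - 2 + 16 + 6*4 + 7*(-8))/(-1)) = 42*(-½*(-1)*(6 - 2 + 16 + 24 - 56)) = 42*(-½*(-1)*(-12)) = 42*(-6) = -252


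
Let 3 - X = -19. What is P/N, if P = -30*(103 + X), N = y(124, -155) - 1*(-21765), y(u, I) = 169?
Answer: -1875/10967 ≈ -0.17097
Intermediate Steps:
X = 22 (X = 3 - 1*(-19) = 3 + 19 = 22)
N = 21934 (N = 169 - 1*(-21765) = 169 + 21765 = 21934)
P = -3750 (P = -30*(103 + 22) = -30*125 = -3750)
P/N = -3750/21934 = -3750*1/21934 = -1875/10967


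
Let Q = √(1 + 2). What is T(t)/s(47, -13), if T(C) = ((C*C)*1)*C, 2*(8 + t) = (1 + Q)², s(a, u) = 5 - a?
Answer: 45/7 - 37*√3/14 ≈ 1.8510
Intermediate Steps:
Q = √3 ≈ 1.7320
t = -8 + (1 + √3)²/2 ≈ -4.2680
T(C) = C³ (T(C) = (C²*1)*C = C²*C = C³)
T(t)/s(47, -13) = (-6 + √3)³/(5 - 1*47) = (-6 + √3)³/(5 - 47) = (-6 + √3)³/(-42) = (-6 + √3)³*(-1/42) = -(-6 + √3)³/42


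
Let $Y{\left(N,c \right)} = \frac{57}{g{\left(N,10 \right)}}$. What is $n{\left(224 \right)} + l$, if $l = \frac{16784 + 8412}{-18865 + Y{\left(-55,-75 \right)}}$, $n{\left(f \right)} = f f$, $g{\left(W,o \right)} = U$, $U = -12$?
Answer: $\frac{3787133520}{75479} \approx 50175.0$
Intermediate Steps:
$g{\left(W,o \right)} = -12$
$Y{\left(N,c \right)} = - \frac{19}{4}$ ($Y{\left(N,c \right)} = \frac{57}{-12} = 57 \left(- \frac{1}{12}\right) = - \frac{19}{4}$)
$n{\left(f \right)} = f^{2}$
$l = - \frac{100784}{75479}$ ($l = \frac{16784 + 8412}{-18865 - \frac{19}{4}} = \frac{25196}{- \frac{75479}{4}} = 25196 \left(- \frac{4}{75479}\right) = - \frac{100784}{75479} \approx -1.3353$)
$n{\left(224 \right)} + l = 224^{2} - \frac{100784}{75479} = 50176 - \frac{100784}{75479} = \frac{3787133520}{75479}$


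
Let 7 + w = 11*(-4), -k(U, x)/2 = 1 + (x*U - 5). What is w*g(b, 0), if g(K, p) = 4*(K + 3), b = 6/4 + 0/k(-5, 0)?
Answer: -918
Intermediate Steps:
k(U, x) = 8 - 2*U*x (k(U, x) = -2*(1 + (x*U - 5)) = -2*(1 + (U*x - 5)) = -2*(1 + (-5 + U*x)) = -2*(-4 + U*x) = 8 - 2*U*x)
w = -51 (w = -7 + 11*(-4) = -7 - 44 = -51)
b = 3/2 (b = 6/4 + 0/(8 - 2*(-5)*0) = 6*(1/4) + 0/(8 + 0) = 3/2 + 0/8 = 3/2 + 0*(1/8) = 3/2 + 0 = 3/2 ≈ 1.5000)
g(K, p) = 12 + 4*K (g(K, p) = 4*(3 + K) = 12 + 4*K)
w*g(b, 0) = -51*(12 + 4*(3/2)) = -51*(12 + 6) = -51*18 = -918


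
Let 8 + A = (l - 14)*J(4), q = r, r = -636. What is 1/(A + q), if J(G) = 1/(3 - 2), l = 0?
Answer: -1/658 ≈ -0.0015198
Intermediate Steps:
J(G) = 1 (J(G) = 1/1 = 1)
q = -636
A = -22 (A = -8 + (0 - 14)*1 = -8 - 14*1 = -8 - 14 = -22)
1/(A + q) = 1/(-22 - 636) = 1/(-658) = -1/658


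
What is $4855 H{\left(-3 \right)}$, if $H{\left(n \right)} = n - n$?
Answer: $0$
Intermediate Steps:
$H{\left(n \right)} = 0$
$4855 H{\left(-3 \right)} = 4855 \cdot 0 = 0$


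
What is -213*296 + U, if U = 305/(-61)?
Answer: -63053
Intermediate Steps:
U = -5 (U = 305*(-1/61) = -5)
-213*296 + U = -213*296 - 5 = -63048 - 5 = -63053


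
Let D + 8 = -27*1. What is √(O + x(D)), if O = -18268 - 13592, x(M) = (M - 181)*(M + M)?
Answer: 6*I*√465 ≈ 129.38*I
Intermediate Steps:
D = -35 (D = -8 - 27*1 = -8 - 27 = -35)
x(M) = 2*M*(-181 + M) (x(M) = (-181 + M)*(2*M) = 2*M*(-181 + M))
O = -31860
√(O + x(D)) = √(-31860 + 2*(-35)*(-181 - 35)) = √(-31860 + 2*(-35)*(-216)) = √(-31860 + 15120) = √(-16740) = 6*I*√465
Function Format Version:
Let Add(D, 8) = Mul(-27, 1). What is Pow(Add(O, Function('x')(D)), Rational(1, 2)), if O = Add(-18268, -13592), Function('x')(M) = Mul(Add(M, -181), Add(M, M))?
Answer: Mul(6, I, Pow(465, Rational(1, 2))) ≈ Mul(129.38, I)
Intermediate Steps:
D = -35 (D = Add(-8, Mul(-27, 1)) = Add(-8, -27) = -35)
Function('x')(M) = Mul(2, M, Add(-181, M)) (Function('x')(M) = Mul(Add(-181, M), Mul(2, M)) = Mul(2, M, Add(-181, M)))
O = -31860
Pow(Add(O, Function('x')(D)), Rational(1, 2)) = Pow(Add(-31860, Mul(2, -35, Add(-181, -35))), Rational(1, 2)) = Pow(Add(-31860, Mul(2, -35, -216)), Rational(1, 2)) = Pow(Add(-31860, 15120), Rational(1, 2)) = Pow(-16740, Rational(1, 2)) = Mul(6, I, Pow(465, Rational(1, 2)))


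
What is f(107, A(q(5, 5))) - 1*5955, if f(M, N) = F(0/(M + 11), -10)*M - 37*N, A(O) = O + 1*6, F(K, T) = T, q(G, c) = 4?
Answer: -7395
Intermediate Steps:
A(O) = 6 + O (A(O) = O + 6 = 6 + O)
f(M, N) = -37*N - 10*M (f(M, N) = -10*M - 37*N = -37*N - 10*M)
f(107, A(q(5, 5))) - 1*5955 = (-37*(6 + 4) - 10*107) - 1*5955 = (-37*10 - 1070) - 5955 = (-370 - 1070) - 5955 = -1440 - 5955 = -7395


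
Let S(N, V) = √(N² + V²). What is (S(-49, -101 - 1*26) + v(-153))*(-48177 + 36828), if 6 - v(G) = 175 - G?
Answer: 3654378 - 11349*√18530 ≈ 2.1095e+6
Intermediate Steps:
v(G) = -169 + G (v(G) = 6 - (175 - G) = 6 + (-175 + G) = -169 + G)
(S(-49, -101 - 1*26) + v(-153))*(-48177 + 36828) = (√((-49)² + (-101 - 1*26)²) + (-169 - 153))*(-48177 + 36828) = (√(2401 + (-101 - 26)²) - 322)*(-11349) = (√(2401 + (-127)²) - 322)*(-11349) = (√(2401 + 16129) - 322)*(-11349) = (√18530 - 322)*(-11349) = (-322 + √18530)*(-11349) = 3654378 - 11349*√18530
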